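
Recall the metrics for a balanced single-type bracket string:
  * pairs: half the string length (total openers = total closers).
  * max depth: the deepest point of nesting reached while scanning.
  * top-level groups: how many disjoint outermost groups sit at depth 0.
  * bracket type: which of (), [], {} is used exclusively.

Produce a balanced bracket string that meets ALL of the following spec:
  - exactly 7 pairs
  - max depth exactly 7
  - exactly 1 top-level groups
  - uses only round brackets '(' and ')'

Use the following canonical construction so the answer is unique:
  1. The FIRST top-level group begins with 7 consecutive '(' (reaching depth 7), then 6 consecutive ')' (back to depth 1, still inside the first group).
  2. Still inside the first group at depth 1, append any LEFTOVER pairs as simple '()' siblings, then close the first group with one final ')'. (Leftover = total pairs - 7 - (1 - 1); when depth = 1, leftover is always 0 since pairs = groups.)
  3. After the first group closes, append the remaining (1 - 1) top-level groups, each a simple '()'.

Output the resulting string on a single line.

Answer: ((((((()))))))

Derivation:
Spec: pairs=7 depth=7 groups=1
Leftover pairs = 7 - 7 - (1-1) = 0
First group: deep chain of depth 7 + 0 sibling pairs
Remaining 0 groups: simple '()' each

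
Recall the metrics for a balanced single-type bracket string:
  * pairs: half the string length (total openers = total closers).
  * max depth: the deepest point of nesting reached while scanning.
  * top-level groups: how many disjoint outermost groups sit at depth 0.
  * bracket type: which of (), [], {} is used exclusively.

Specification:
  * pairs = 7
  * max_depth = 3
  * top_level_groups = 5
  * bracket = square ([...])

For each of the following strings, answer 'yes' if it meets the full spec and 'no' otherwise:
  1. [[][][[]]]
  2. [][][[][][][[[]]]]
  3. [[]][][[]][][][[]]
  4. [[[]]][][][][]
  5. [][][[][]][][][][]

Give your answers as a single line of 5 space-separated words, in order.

Answer: no no no yes no

Derivation:
String 1 '[[][][[]]]': depth seq [1 2 1 2 1 2 3 2 1 0]
  -> pairs=5 depth=3 groups=1 -> no
String 2 '[][][[][][][[[]]]]': depth seq [1 0 1 0 1 2 1 2 1 2 1 2 3 4 3 2 1 0]
  -> pairs=9 depth=4 groups=3 -> no
String 3 '[[]][][[]][][][[]]': depth seq [1 2 1 0 1 0 1 2 1 0 1 0 1 0 1 2 1 0]
  -> pairs=9 depth=2 groups=6 -> no
String 4 '[[[]]][][][][]': depth seq [1 2 3 2 1 0 1 0 1 0 1 0 1 0]
  -> pairs=7 depth=3 groups=5 -> yes
String 5 '[][][[][]][][][][]': depth seq [1 0 1 0 1 2 1 2 1 0 1 0 1 0 1 0 1 0]
  -> pairs=9 depth=2 groups=7 -> no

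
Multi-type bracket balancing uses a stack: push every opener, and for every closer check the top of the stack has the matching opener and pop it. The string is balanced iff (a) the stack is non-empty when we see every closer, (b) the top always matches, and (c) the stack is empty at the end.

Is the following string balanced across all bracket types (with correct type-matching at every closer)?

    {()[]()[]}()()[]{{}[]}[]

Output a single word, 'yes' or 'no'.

pos 0: push '{'; stack = {
pos 1: push '('; stack = {(
pos 2: ')' matches '('; pop; stack = {
pos 3: push '['; stack = {[
pos 4: ']' matches '['; pop; stack = {
pos 5: push '('; stack = {(
pos 6: ')' matches '('; pop; stack = {
pos 7: push '['; stack = {[
pos 8: ']' matches '['; pop; stack = {
pos 9: '}' matches '{'; pop; stack = (empty)
pos 10: push '('; stack = (
pos 11: ')' matches '('; pop; stack = (empty)
pos 12: push '('; stack = (
pos 13: ')' matches '('; pop; stack = (empty)
pos 14: push '['; stack = [
pos 15: ']' matches '['; pop; stack = (empty)
pos 16: push '{'; stack = {
pos 17: push '{'; stack = {{
pos 18: '}' matches '{'; pop; stack = {
pos 19: push '['; stack = {[
pos 20: ']' matches '['; pop; stack = {
pos 21: '}' matches '{'; pop; stack = (empty)
pos 22: push '['; stack = [
pos 23: ']' matches '['; pop; stack = (empty)
end: stack empty → VALID
Verdict: properly nested → yes

Answer: yes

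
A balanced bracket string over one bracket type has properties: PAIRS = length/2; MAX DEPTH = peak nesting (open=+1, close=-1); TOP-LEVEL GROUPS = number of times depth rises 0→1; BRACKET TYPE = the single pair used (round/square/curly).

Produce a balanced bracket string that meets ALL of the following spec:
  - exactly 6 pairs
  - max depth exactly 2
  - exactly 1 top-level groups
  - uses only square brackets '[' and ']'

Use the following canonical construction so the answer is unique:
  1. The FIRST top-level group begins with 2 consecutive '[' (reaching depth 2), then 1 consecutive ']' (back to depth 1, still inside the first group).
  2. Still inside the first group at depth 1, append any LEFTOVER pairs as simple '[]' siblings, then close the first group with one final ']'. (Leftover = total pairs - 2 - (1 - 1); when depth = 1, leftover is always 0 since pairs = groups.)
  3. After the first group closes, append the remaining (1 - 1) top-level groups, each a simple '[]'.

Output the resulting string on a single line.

Answer: [[][][][][]]

Derivation:
Spec: pairs=6 depth=2 groups=1
Leftover pairs = 6 - 2 - (1-1) = 4
First group: deep chain of depth 2 + 4 sibling pairs
Remaining 0 groups: simple '[]' each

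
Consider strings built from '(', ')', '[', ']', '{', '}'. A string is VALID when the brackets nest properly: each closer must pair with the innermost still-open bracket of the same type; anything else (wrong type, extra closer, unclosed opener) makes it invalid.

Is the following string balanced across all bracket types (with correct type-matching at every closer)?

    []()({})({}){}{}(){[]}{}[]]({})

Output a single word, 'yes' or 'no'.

Answer: no

Derivation:
pos 0: push '['; stack = [
pos 1: ']' matches '['; pop; stack = (empty)
pos 2: push '('; stack = (
pos 3: ')' matches '('; pop; stack = (empty)
pos 4: push '('; stack = (
pos 5: push '{'; stack = ({
pos 6: '}' matches '{'; pop; stack = (
pos 7: ')' matches '('; pop; stack = (empty)
pos 8: push '('; stack = (
pos 9: push '{'; stack = ({
pos 10: '}' matches '{'; pop; stack = (
pos 11: ')' matches '('; pop; stack = (empty)
pos 12: push '{'; stack = {
pos 13: '}' matches '{'; pop; stack = (empty)
pos 14: push '{'; stack = {
pos 15: '}' matches '{'; pop; stack = (empty)
pos 16: push '('; stack = (
pos 17: ')' matches '('; pop; stack = (empty)
pos 18: push '{'; stack = {
pos 19: push '['; stack = {[
pos 20: ']' matches '['; pop; stack = {
pos 21: '}' matches '{'; pop; stack = (empty)
pos 22: push '{'; stack = {
pos 23: '}' matches '{'; pop; stack = (empty)
pos 24: push '['; stack = [
pos 25: ']' matches '['; pop; stack = (empty)
pos 26: saw closer ']' but stack is empty → INVALID
Verdict: unmatched closer ']' at position 26 → no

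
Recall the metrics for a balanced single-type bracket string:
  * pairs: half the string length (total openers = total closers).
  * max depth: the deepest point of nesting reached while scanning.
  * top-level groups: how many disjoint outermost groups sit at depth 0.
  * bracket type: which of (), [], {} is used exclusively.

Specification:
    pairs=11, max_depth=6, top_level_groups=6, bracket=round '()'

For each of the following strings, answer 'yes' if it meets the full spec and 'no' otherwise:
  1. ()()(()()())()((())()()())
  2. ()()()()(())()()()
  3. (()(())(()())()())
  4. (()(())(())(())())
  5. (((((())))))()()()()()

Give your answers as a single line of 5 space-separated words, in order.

String 1 '()()(()()())()((())()()())': depth seq [1 0 1 0 1 2 1 2 1 2 1 0 1 0 1 2 3 2 1 2 1 2 1 2 1 0]
  -> pairs=13 depth=3 groups=5 -> no
String 2 '()()()()(())()()()': depth seq [1 0 1 0 1 0 1 0 1 2 1 0 1 0 1 0 1 0]
  -> pairs=9 depth=2 groups=8 -> no
String 3 '(()(())(()())()())': depth seq [1 2 1 2 3 2 1 2 3 2 3 2 1 2 1 2 1 0]
  -> pairs=9 depth=3 groups=1 -> no
String 4 '(()(())(())(())())': depth seq [1 2 1 2 3 2 1 2 3 2 1 2 3 2 1 2 1 0]
  -> pairs=9 depth=3 groups=1 -> no
String 5 '(((((())))))()()()()()': depth seq [1 2 3 4 5 6 5 4 3 2 1 0 1 0 1 0 1 0 1 0 1 0]
  -> pairs=11 depth=6 groups=6 -> yes

Answer: no no no no yes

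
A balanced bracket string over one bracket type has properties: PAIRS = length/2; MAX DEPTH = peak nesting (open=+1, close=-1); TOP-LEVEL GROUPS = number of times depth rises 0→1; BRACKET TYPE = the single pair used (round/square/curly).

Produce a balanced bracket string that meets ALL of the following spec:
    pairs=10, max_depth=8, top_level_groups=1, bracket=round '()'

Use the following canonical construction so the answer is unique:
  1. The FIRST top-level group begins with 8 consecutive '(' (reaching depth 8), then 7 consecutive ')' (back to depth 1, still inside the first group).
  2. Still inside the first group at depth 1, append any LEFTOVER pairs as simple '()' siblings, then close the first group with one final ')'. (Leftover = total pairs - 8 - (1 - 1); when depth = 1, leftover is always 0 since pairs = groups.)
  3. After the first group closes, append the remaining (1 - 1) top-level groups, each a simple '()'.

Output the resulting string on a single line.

Answer: (((((((()))))))()())

Derivation:
Spec: pairs=10 depth=8 groups=1
Leftover pairs = 10 - 8 - (1-1) = 2
First group: deep chain of depth 8 + 2 sibling pairs
Remaining 0 groups: simple '()' each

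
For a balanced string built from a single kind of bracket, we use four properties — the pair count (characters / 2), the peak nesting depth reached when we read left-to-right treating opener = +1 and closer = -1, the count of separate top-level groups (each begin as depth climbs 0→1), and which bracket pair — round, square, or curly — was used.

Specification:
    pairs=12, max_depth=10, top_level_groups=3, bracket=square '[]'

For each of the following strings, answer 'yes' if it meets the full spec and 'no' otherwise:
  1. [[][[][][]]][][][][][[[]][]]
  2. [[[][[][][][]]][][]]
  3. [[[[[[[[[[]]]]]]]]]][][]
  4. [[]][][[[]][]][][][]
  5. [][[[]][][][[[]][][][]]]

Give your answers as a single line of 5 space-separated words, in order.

Answer: no no yes no no

Derivation:
String 1 '[[][[][][]]][][][][][[[]][]]': depth seq [1 2 1 2 3 2 3 2 3 2 1 0 1 0 1 0 1 0 1 0 1 2 3 2 1 2 1 0]
  -> pairs=14 depth=3 groups=6 -> no
String 2 '[[[][[][][][]]][][]]': depth seq [1 2 3 2 3 4 3 4 3 4 3 4 3 2 1 2 1 2 1 0]
  -> pairs=10 depth=4 groups=1 -> no
String 3 '[[[[[[[[[[]]]]]]]]]][][]': depth seq [1 2 3 4 5 6 7 8 9 10 9 8 7 6 5 4 3 2 1 0 1 0 1 0]
  -> pairs=12 depth=10 groups=3 -> yes
String 4 '[[]][][[[]][]][][][]': depth seq [1 2 1 0 1 0 1 2 3 2 1 2 1 0 1 0 1 0 1 0]
  -> pairs=10 depth=3 groups=6 -> no
String 5 '[][[[]][][][[[]][][][]]]': depth seq [1 0 1 2 3 2 1 2 1 2 1 2 3 4 3 2 3 2 3 2 3 2 1 0]
  -> pairs=12 depth=4 groups=2 -> no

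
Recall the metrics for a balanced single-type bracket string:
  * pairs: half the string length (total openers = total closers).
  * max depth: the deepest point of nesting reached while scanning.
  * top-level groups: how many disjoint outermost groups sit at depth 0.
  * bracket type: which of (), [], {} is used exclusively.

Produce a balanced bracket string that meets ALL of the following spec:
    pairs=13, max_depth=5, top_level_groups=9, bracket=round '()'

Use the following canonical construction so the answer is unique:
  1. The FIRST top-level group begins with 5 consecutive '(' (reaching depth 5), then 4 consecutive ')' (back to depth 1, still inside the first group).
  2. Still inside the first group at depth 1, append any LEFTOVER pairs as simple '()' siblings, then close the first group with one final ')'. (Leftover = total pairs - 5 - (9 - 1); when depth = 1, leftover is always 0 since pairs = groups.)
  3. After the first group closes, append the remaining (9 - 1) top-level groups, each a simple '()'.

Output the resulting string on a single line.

Spec: pairs=13 depth=5 groups=9
Leftover pairs = 13 - 5 - (9-1) = 0
First group: deep chain of depth 5 + 0 sibling pairs
Remaining 8 groups: simple '()' each

Answer: ((((()))))()()()()()()()()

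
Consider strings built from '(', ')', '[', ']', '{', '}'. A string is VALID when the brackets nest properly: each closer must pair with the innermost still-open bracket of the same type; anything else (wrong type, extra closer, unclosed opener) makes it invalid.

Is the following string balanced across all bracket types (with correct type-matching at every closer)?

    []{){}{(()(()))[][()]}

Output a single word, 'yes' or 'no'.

Answer: no

Derivation:
pos 0: push '['; stack = [
pos 1: ']' matches '['; pop; stack = (empty)
pos 2: push '{'; stack = {
pos 3: saw closer ')' but top of stack is '{' (expected '}') → INVALID
Verdict: type mismatch at position 3: ')' closes '{' → no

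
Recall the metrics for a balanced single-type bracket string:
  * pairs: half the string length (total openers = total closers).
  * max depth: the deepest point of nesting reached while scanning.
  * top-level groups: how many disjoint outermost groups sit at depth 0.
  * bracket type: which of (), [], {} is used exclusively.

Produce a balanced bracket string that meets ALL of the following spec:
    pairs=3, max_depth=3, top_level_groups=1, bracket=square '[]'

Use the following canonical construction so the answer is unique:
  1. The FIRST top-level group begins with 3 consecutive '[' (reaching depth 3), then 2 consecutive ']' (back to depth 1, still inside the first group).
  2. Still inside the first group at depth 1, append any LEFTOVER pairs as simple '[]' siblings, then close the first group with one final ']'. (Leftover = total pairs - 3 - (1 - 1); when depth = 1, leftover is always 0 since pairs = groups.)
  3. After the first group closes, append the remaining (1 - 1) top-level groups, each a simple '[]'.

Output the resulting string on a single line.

Spec: pairs=3 depth=3 groups=1
Leftover pairs = 3 - 3 - (1-1) = 0
First group: deep chain of depth 3 + 0 sibling pairs
Remaining 0 groups: simple '[]' each

Answer: [[[]]]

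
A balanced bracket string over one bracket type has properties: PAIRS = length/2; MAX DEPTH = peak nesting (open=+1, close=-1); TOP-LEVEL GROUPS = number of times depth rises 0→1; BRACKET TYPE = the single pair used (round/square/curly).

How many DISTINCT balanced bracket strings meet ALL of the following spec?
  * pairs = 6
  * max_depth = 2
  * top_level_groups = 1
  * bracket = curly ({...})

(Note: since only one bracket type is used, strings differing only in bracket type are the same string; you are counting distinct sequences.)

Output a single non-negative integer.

Spec: pairs=6 depth=2 groups=1
Count(depth <= 2) = 1
Count(depth <= 1) = 0
Count(depth == 2) = 1 - 0 = 1

Answer: 1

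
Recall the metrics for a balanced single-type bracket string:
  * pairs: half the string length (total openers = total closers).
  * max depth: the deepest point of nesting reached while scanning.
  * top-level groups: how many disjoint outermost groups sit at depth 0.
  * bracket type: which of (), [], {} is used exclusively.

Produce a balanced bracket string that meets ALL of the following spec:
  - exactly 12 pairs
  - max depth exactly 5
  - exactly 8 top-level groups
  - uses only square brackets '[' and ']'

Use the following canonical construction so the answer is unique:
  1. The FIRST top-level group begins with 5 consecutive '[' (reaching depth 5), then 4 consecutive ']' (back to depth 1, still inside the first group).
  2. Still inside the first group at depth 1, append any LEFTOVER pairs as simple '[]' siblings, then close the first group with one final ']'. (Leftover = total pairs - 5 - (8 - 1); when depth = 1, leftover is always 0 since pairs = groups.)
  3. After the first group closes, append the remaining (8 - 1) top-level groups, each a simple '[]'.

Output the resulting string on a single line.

Answer: [[[[[]]]]][][][][][][][]

Derivation:
Spec: pairs=12 depth=5 groups=8
Leftover pairs = 12 - 5 - (8-1) = 0
First group: deep chain of depth 5 + 0 sibling pairs
Remaining 7 groups: simple '[]' each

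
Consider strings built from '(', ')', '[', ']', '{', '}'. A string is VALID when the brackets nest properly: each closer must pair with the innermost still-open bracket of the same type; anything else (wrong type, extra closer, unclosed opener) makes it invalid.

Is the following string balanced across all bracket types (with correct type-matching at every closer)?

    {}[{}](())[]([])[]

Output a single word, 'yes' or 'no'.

Answer: yes

Derivation:
pos 0: push '{'; stack = {
pos 1: '}' matches '{'; pop; stack = (empty)
pos 2: push '['; stack = [
pos 3: push '{'; stack = [{
pos 4: '}' matches '{'; pop; stack = [
pos 5: ']' matches '['; pop; stack = (empty)
pos 6: push '('; stack = (
pos 7: push '('; stack = ((
pos 8: ')' matches '('; pop; stack = (
pos 9: ')' matches '('; pop; stack = (empty)
pos 10: push '['; stack = [
pos 11: ']' matches '['; pop; stack = (empty)
pos 12: push '('; stack = (
pos 13: push '['; stack = ([
pos 14: ']' matches '['; pop; stack = (
pos 15: ')' matches '('; pop; stack = (empty)
pos 16: push '['; stack = [
pos 17: ']' matches '['; pop; stack = (empty)
end: stack empty → VALID
Verdict: properly nested → yes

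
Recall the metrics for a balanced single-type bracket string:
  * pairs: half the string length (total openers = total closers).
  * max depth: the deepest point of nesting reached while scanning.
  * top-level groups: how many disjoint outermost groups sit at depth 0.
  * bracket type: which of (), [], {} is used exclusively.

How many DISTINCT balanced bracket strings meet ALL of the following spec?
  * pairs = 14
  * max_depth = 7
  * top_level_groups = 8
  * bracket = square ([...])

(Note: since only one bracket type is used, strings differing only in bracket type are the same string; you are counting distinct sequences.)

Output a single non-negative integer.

Spec: pairs=14 depth=7 groups=8
Count(depth <= 7) = 15504
Count(depth <= 6) = 15496
Count(depth == 7) = 15504 - 15496 = 8

Answer: 8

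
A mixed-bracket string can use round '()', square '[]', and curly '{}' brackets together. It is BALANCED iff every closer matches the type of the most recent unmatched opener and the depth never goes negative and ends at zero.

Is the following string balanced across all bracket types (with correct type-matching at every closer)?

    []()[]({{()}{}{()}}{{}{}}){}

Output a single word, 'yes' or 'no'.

pos 0: push '['; stack = [
pos 1: ']' matches '['; pop; stack = (empty)
pos 2: push '('; stack = (
pos 3: ')' matches '('; pop; stack = (empty)
pos 4: push '['; stack = [
pos 5: ']' matches '['; pop; stack = (empty)
pos 6: push '('; stack = (
pos 7: push '{'; stack = ({
pos 8: push '{'; stack = ({{
pos 9: push '('; stack = ({{(
pos 10: ')' matches '('; pop; stack = ({{
pos 11: '}' matches '{'; pop; stack = ({
pos 12: push '{'; stack = ({{
pos 13: '}' matches '{'; pop; stack = ({
pos 14: push '{'; stack = ({{
pos 15: push '('; stack = ({{(
pos 16: ')' matches '('; pop; stack = ({{
pos 17: '}' matches '{'; pop; stack = ({
pos 18: '}' matches '{'; pop; stack = (
pos 19: push '{'; stack = ({
pos 20: push '{'; stack = ({{
pos 21: '}' matches '{'; pop; stack = ({
pos 22: push '{'; stack = ({{
pos 23: '}' matches '{'; pop; stack = ({
pos 24: '}' matches '{'; pop; stack = (
pos 25: ')' matches '('; pop; stack = (empty)
pos 26: push '{'; stack = {
pos 27: '}' matches '{'; pop; stack = (empty)
end: stack empty → VALID
Verdict: properly nested → yes

Answer: yes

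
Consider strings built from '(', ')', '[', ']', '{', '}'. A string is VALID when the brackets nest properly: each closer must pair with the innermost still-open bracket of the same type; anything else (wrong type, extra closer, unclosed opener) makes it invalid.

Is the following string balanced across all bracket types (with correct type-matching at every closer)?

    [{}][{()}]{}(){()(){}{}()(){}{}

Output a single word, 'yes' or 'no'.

Answer: no

Derivation:
pos 0: push '['; stack = [
pos 1: push '{'; stack = [{
pos 2: '}' matches '{'; pop; stack = [
pos 3: ']' matches '['; pop; stack = (empty)
pos 4: push '['; stack = [
pos 5: push '{'; stack = [{
pos 6: push '('; stack = [{(
pos 7: ')' matches '('; pop; stack = [{
pos 8: '}' matches '{'; pop; stack = [
pos 9: ']' matches '['; pop; stack = (empty)
pos 10: push '{'; stack = {
pos 11: '}' matches '{'; pop; stack = (empty)
pos 12: push '('; stack = (
pos 13: ')' matches '('; pop; stack = (empty)
pos 14: push '{'; stack = {
pos 15: push '('; stack = {(
pos 16: ')' matches '('; pop; stack = {
pos 17: push '('; stack = {(
pos 18: ')' matches '('; pop; stack = {
pos 19: push '{'; stack = {{
pos 20: '}' matches '{'; pop; stack = {
pos 21: push '{'; stack = {{
pos 22: '}' matches '{'; pop; stack = {
pos 23: push '('; stack = {(
pos 24: ')' matches '('; pop; stack = {
pos 25: push '('; stack = {(
pos 26: ')' matches '('; pop; stack = {
pos 27: push '{'; stack = {{
pos 28: '}' matches '{'; pop; stack = {
pos 29: push '{'; stack = {{
pos 30: '}' matches '{'; pop; stack = {
end: stack still non-empty ({) → INVALID
Verdict: unclosed openers at end: { → no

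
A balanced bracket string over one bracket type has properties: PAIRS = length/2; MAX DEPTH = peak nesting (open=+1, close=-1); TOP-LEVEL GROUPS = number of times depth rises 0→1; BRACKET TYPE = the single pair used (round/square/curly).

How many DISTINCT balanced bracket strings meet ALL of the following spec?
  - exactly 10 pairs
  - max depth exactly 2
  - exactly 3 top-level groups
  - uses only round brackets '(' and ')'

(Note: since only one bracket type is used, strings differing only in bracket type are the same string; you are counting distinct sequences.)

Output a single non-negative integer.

Spec: pairs=10 depth=2 groups=3
Count(depth <= 2) = 36
Count(depth <= 1) = 0
Count(depth == 2) = 36 - 0 = 36

Answer: 36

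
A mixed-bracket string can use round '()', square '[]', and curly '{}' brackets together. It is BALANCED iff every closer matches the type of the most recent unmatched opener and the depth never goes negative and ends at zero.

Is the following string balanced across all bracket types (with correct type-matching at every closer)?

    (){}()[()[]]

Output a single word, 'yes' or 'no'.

Answer: yes

Derivation:
pos 0: push '('; stack = (
pos 1: ')' matches '('; pop; stack = (empty)
pos 2: push '{'; stack = {
pos 3: '}' matches '{'; pop; stack = (empty)
pos 4: push '('; stack = (
pos 5: ')' matches '('; pop; stack = (empty)
pos 6: push '['; stack = [
pos 7: push '('; stack = [(
pos 8: ')' matches '('; pop; stack = [
pos 9: push '['; stack = [[
pos 10: ']' matches '['; pop; stack = [
pos 11: ']' matches '['; pop; stack = (empty)
end: stack empty → VALID
Verdict: properly nested → yes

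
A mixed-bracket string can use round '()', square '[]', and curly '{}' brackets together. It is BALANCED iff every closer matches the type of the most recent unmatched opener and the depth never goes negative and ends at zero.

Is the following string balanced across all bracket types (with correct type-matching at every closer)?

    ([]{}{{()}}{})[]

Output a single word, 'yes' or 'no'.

Answer: yes

Derivation:
pos 0: push '('; stack = (
pos 1: push '['; stack = ([
pos 2: ']' matches '['; pop; stack = (
pos 3: push '{'; stack = ({
pos 4: '}' matches '{'; pop; stack = (
pos 5: push '{'; stack = ({
pos 6: push '{'; stack = ({{
pos 7: push '('; stack = ({{(
pos 8: ')' matches '('; pop; stack = ({{
pos 9: '}' matches '{'; pop; stack = ({
pos 10: '}' matches '{'; pop; stack = (
pos 11: push '{'; stack = ({
pos 12: '}' matches '{'; pop; stack = (
pos 13: ')' matches '('; pop; stack = (empty)
pos 14: push '['; stack = [
pos 15: ']' matches '['; pop; stack = (empty)
end: stack empty → VALID
Verdict: properly nested → yes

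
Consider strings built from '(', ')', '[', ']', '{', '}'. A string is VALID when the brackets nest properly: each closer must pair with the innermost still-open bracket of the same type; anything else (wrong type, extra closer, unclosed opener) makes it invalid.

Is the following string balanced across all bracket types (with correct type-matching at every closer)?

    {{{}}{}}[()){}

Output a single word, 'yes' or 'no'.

Answer: no

Derivation:
pos 0: push '{'; stack = {
pos 1: push '{'; stack = {{
pos 2: push '{'; stack = {{{
pos 3: '}' matches '{'; pop; stack = {{
pos 4: '}' matches '{'; pop; stack = {
pos 5: push '{'; stack = {{
pos 6: '}' matches '{'; pop; stack = {
pos 7: '}' matches '{'; pop; stack = (empty)
pos 8: push '['; stack = [
pos 9: push '('; stack = [(
pos 10: ')' matches '('; pop; stack = [
pos 11: saw closer ')' but top of stack is '[' (expected ']') → INVALID
Verdict: type mismatch at position 11: ')' closes '[' → no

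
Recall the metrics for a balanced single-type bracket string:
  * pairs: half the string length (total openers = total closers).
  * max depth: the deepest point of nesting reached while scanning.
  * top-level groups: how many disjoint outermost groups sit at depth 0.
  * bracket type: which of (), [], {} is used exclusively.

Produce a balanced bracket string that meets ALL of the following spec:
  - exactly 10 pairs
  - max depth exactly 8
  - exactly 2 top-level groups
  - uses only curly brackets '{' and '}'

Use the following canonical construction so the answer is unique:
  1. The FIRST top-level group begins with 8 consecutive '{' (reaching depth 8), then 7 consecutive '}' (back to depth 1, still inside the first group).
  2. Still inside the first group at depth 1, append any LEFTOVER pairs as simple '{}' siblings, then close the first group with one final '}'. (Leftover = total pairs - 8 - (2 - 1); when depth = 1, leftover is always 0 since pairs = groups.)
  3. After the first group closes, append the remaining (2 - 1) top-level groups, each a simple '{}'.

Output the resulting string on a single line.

Spec: pairs=10 depth=8 groups=2
Leftover pairs = 10 - 8 - (2-1) = 1
First group: deep chain of depth 8 + 1 sibling pairs
Remaining 1 groups: simple '{}' each

Answer: {{{{{{{{}}}}}}}{}}{}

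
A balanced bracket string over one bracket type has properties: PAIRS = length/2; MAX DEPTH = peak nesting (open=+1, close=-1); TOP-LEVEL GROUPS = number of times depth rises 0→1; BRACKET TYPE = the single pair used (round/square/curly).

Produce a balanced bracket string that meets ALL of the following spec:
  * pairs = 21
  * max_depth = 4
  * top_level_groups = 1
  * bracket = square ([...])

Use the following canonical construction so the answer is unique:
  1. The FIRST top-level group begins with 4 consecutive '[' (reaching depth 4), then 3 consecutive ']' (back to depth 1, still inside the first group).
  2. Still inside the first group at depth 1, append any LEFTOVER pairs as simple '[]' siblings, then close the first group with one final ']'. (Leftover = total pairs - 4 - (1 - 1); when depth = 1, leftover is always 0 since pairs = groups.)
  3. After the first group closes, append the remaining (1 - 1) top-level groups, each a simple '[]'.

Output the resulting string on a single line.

Spec: pairs=21 depth=4 groups=1
Leftover pairs = 21 - 4 - (1-1) = 17
First group: deep chain of depth 4 + 17 sibling pairs
Remaining 0 groups: simple '[]' each

Answer: [[[[]]][][][][][][][][][][][][][][][][][]]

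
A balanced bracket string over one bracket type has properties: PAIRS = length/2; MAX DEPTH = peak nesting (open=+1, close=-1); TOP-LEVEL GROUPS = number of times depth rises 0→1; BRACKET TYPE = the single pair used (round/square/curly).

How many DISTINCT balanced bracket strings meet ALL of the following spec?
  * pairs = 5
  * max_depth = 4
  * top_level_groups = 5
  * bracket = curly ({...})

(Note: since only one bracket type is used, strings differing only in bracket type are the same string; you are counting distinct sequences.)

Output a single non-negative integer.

Answer: 0

Derivation:
Spec: pairs=5 depth=4 groups=5
Count(depth <= 4) = 1
Count(depth <= 3) = 1
Count(depth == 4) = 1 - 1 = 0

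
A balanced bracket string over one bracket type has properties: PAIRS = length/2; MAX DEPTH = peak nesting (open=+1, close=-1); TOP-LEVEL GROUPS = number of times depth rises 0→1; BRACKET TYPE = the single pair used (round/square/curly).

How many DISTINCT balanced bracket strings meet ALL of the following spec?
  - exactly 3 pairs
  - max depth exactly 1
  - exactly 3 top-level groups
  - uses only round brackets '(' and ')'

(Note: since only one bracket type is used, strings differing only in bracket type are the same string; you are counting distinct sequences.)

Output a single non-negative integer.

Answer: 1

Derivation:
Spec: pairs=3 depth=1 groups=3
Count(depth <= 1) = 1
Count(depth <= 0) = 0
Count(depth == 1) = 1 - 0 = 1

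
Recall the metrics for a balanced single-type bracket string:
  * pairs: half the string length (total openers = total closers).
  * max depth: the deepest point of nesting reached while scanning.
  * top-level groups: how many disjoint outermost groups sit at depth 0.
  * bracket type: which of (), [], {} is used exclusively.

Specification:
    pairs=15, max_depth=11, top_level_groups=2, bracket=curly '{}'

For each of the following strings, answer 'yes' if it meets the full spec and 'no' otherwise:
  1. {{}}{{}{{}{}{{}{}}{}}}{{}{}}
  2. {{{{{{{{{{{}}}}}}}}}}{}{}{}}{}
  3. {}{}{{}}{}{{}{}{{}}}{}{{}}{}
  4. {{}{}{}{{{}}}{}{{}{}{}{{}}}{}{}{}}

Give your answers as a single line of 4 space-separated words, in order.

Answer: no yes no no

Derivation:
String 1 '{{}}{{}{{}{}{{}{}}{}}}{{}{}}': depth seq [1 2 1 0 1 2 1 2 3 2 3 2 3 4 3 4 3 2 3 2 1 0 1 2 1 2 1 0]
  -> pairs=14 depth=4 groups=3 -> no
String 2 '{{{{{{{{{{{}}}}}}}}}}{}{}{}}{}': depth seq [1 2 3 4 5 6 7 8 9 10 11 10 9 8 7 6 5 4 3 2 1 2 1 2 1 2 1 0 1 0]
  -> pairs=15 depth=11 groups=2 -> yes
String 3 '{}{}{{}}{}{{}{}{{}}}{}{{}}{}': depth seq [1 0 1 0 1 2 1 0 1 0 1 2 1 2 1 2 3 2 1 0 1 0 1 2 1 0 1 0]
  -> pairs=14 depth=3 groups=8 -> no
String 4 '{{}{}{}{{{}}}{}{{}{}{}{{}}}{}{}{}}': depth seq [1 2 1 2 1 2 1 2 3 4 3 2 1 2 1 2 3 2 3 2 3 2 3 4 3 2 1 2 1 2 1 2 1 0]
  -> pairs=17 depth=4 groups=1 -> no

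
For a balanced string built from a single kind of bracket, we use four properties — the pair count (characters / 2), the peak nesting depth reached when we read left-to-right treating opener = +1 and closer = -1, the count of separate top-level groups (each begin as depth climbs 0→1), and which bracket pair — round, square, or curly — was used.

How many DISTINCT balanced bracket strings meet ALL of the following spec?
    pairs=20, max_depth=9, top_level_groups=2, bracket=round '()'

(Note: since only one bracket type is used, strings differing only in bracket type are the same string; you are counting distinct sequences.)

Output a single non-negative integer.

Answer: 161295241

Derivation:
Spec: pairs=20 depth=9 groups=2
Count(depth <= 9) = 1652297087
Count(depth <= 8) = 1491001846
Count(depth == 9) = 1652297087 - 1491001846 = 161295241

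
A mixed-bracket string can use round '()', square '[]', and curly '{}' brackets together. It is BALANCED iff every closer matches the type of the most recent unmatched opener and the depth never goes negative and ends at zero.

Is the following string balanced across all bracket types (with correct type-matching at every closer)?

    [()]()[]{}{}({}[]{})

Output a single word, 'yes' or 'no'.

pos 0: push '['; stack = [
pos 1: push '('; stack = [(
pos 2: ')' matches '('; pop; stack = [
pos 3: ']' matches '['; pop; stack = (empty)
pos 4: push '('; stack = (
pos 5: ')' matches '('; pop; stack = (empty)
pos 6: push '['; stack = [
pos 7: ']' matches '['; pop; stack = (empty)
pos 8: push '{'; stack = {
pos 9: '}' matches '{'; pop; stack = (empty)
pos 10: push '{'; stack = {
pos 11: '}' matches '{'; pop; stack = (empty)
pos 12: push '('; stack = (
pos 13: push '{'; stack = ({
pos 14: '}' matches '{'; pop; stack = (
pos 15: push '['; stack = ([
pos 16: ']' matches '['; pop; stack = (
pos 17: push '{'; stack = ({
pos 18: '}' matches '{'; pop; stack = (
pos 19: ')' matches '('; pop; stack = (empty)
end: stack empty → VALID
Verdict: properly nested → yes

Answer: yes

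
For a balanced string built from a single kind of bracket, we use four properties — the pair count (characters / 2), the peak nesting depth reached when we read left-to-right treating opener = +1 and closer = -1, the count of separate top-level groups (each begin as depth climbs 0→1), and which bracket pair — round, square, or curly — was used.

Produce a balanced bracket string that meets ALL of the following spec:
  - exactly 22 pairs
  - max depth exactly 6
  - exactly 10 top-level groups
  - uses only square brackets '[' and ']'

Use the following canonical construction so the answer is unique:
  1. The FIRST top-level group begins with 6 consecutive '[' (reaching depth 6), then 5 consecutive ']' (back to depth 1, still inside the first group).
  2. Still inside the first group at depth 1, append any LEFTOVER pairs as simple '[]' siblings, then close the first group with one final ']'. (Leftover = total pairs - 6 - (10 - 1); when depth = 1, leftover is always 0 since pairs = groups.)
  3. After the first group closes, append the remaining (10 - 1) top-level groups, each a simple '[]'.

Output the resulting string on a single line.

Answer: [[[[[[]]]]][][][][][][][]][][][][][][][][][]

Derivation:
Spec: pairs=22 depth=6 groups=10
Leftover pairs = 22 - 6 - (10-1) = 7
First group: deep chain of depth 6 + 7 sibling pairs
Remaining 9 groups: simple '[]' each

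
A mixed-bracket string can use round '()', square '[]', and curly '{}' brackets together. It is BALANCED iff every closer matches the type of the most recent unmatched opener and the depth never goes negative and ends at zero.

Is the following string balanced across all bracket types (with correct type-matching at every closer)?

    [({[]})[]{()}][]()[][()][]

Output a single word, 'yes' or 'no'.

Answer: yes

Derivation:
pos 0: push '['; stack = [
pos 1: push '('; stack = [(
pos 2: push '{'; stack = [({
pos 3: push '['; stack = [({[
pos 4: ']' matches '['; pop; stack = [({
pos 5: '}' matches '{'; pop; stack = [(
pos 6: ')' matches '('; pop; stack = [
pos 7: push '['; stack = [[
pos 8: ']' matches '['; pop; stack = [
pos 9: push '{'; stack = [{
pos 10: push '('; stack = [{(
pos 11: ')' matches '('; pop; stack = [{
pos 12: '}' matches '{'; pop; stack = [
pos 13: ']' matches '['; pop; stack = (empty)
pos 14: push '['; stack = [
pos 15: ']' matches '['; pop; stack = (empty)
pos 16: push '('; stack = (
pos 17: ')' matches '('; pop; stack = (empty)
pos 18: push '['; stack = [
pos 19: ']' matches '['; pop; stack = (empty)
pos 20: push '['; stack = [
pos 21: push '('; stack = [(
pos 22: ')' matches '('; pop; stack = [
pos 23: ']' matches '['; pop; stack = (empty)
pos 24: push '['; stack = [
pos 25: ']' matches '['; pop; stack = (empty)
end: stack empty → VALID
Verdict: properly nested → yes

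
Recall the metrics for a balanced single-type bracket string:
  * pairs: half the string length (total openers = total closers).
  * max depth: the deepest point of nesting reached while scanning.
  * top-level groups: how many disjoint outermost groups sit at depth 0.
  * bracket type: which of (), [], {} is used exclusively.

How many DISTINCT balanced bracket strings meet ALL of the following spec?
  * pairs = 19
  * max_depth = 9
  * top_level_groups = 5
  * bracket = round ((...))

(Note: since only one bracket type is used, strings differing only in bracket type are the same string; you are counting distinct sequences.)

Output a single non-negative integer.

Spec: pairs=19 depth=9 groups=5
Count(depth <= 9) = 123389920
Count(depth <= 8) = 121365000
Count(depth == 9) = 123389920 - 121365000 = 2024920

Answer: 2024920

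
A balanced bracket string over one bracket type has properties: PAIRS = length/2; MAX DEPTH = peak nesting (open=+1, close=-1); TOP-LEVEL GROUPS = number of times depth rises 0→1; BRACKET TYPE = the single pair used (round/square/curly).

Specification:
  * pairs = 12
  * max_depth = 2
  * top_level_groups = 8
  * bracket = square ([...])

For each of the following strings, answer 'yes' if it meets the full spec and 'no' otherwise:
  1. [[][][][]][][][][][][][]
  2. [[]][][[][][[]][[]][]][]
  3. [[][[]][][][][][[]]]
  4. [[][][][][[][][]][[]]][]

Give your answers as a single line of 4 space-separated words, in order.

String 1 '[[][][][]][][][][][][][]': depth seq [1 2 1 2 1 2 1 2 1 0 1 0 1 0 1 0 1 0 1 0 1 0 1 0]
  -> pairs=12 depth=2 groups=8 -> yes
String 2 '[[]][][[][][[]][[]][]][]': depth seq [1 2 1 0 1 0 1 2 1 2 1 2 3 2 1 2 3 2 1 2 1 0 1 0]
  -> pairs=12 depth=3 groups=4 -> no
String 3 '[[][[]][][][][][[]]]': depth seq [1 2 1 2 3 2 1 2 1 2 1 2 1 2 1 2 3 2 1 0]
  -> pairs=10 depth=3 groups=1 -> no
String 4 '[[][][][][[][][]][[]]][]': depth seq [1 2 1 2 1 2 1 2 1 2 3 2 3 2 3 2 1 2 3 2 1 0 1 0]
  -> pairs=12 depth=3 groups=2 -> no

Answer: yes no no no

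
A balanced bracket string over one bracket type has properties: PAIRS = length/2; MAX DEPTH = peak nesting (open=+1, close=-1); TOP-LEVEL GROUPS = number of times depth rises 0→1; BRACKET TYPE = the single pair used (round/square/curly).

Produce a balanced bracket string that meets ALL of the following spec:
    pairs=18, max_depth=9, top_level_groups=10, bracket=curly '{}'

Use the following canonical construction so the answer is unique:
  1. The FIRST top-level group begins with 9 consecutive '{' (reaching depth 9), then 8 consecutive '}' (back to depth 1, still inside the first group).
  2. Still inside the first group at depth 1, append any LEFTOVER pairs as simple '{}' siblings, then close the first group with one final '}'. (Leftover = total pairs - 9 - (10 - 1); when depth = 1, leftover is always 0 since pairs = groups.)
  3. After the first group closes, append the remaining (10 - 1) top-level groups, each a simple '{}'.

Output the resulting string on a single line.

Answer: {{{{{{{{{}}}}}}}}}{}{}{}{}{}{}{}{}{}

Derivation:
Spec: pairs=18 depth=9 groups=10
Leftover pairs = 18 - 9 - (10-1) = 0
First group: deep chain of depth 9 + 0 sibling pairs
Remaining 9 groups: simple '{}' each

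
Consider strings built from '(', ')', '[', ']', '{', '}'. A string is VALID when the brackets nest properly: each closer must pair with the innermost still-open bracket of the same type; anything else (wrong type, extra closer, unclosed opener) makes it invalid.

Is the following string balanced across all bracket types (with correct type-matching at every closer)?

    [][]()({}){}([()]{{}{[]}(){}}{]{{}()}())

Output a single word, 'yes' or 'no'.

pos 0: push '['; stack = [
pos 1: ']' matches '['; pop; stack = (empty)
pos 2: push '['; stack = [
pos 3: ']' matches '['; pop; stack = (empty)
pos 4: push '('; stack = (
pos 5: ')' matches '('; pop; stack = (empty)
pos 6: push '('; stack = (
pos 7: push '{'; stack = ({
pos 8: '}' matches '{'; pop; stack = (
pos 9: ')' matches '('; pop; stack = (empty)
pos 10: push '{'; stack = {
pos 11: '}' matches '{'; pop; stack = (empty)
pos 12: push '('; stack = (
pos 13: push '['; stack = ([
pos 14: push '('; stack = ([(
pos 15: ')' matches '('; pop; stack = ([
pos 16: ']' matches '['; pop; stack = (
pos 17: push '{'; stack = ({
pos 18: push '{'; stack = ({{
pos 19: '}' matches '{'; pop; stack = ({
pos 20: push '{'; stack = ({{
pos 21: push '['; stack = ({{[
pos 22: ']' matches '['; pop; stack = ({{
pos 23: '}' matches '{'; pop; stack = ({
pos 24: push '('; stack = ({(
pos 25: ')' matches '('; pop; stack = ({
pos 26: push '{'; stack = ({{
pos 27: '}' matches '{'; pop; stack = ({
pos 28: '}' matches '{'; pop; stack = (
pos 29: push '{'; stack = ({
pos 30: saw closer ']' but top of stack is '{' (expected '}') → INVALID
Verdict: type mismatch at position 30: ']' closes '{' → no

Answer: no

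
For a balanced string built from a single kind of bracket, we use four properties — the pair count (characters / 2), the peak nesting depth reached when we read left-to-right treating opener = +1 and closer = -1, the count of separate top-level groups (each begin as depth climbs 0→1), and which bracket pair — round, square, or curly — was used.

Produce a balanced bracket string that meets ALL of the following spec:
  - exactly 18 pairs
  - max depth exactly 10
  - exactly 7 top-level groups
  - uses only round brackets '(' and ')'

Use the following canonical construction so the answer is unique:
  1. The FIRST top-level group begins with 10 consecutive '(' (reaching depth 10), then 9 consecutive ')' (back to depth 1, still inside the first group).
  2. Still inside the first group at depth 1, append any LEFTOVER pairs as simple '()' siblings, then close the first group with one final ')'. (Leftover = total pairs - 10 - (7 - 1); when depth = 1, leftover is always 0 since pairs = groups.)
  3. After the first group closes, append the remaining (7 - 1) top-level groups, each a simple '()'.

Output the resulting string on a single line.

Spec: pairs=18 depth=10 groups=7
Leftover pairs = 18 - 10 - (7-1) = 2
First group: deep chain of depth 10 + 2 sibling pairs
Remaining 6 groups: simple '()' each

Answer: (((((((((()))))))))()())()()()()()()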